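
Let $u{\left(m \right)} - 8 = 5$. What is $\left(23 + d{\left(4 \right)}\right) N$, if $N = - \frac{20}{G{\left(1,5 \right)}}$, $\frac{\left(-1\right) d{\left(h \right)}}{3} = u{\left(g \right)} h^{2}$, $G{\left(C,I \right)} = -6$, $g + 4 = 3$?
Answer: $- \frac{6010}{3} \approx -2003.3$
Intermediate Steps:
$g = -1$ ($g = -4 + 3 = -1$)
$u{\left(m \right)} = 13$ ($u{\left(m \right)} = 8 + 5 = 13$)
$d{\left(h \right)} = - 39 h^{2}$ ($d{\left(h \right)} = - 3 \cdot 13 h^{2} = - 39 h^{2}$)
$N = \frac{10}{3}$ ($N = - \frac{20}{-6} = \left(-20\right) \left(- \frac{1}{6}\right) = \frac{10}{3} \approx 3.3333$)
$\left(23 + d{\left(4 \right)}\right) N = \left(23 - 39 \cdot 4^{2}\right) \frac{10}{3} = \left(23 - 624\right) \frac{10}{3} = \left(-601\right) \frac{10}{3} = - \frac{6010}{3}$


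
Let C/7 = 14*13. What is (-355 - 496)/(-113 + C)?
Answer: -851/1161 ≈ -0.73299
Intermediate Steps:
C = 1274 (C = 7*(14*13) = 7*182 = 1274)
(-355 - 496)/(-113 + C) = (-355 - 496)/(-113 + 1274) = -851/1161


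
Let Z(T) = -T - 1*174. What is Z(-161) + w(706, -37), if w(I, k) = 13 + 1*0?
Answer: 0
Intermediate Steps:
w(I, k) = 13 (w(I, k) = 13 + 0 = 13)
Z(T) = -174 - T (Z(T) = -T - 174 = -174 - T)
Z(-161) + w(706, -37) = (-174 - 1*(-161)) + 13 = (-174 + 161) + 13 = -13 + 13 = 0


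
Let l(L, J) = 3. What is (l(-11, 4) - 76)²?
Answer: 5329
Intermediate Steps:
(l(-11, 4) - 76)² = (3 - 76)² = (-73)² = 5329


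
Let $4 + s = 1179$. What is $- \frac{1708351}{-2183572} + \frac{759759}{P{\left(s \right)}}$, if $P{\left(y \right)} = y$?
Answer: $\frac{1660995791573}{2565697100} \approx 647.39$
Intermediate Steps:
$s = 1175$ ($s = -4 + 1179 = 1175$)
$- \frac{1708351}{-2183572} + \frac{759759}{P{\left(s \right)}} = - \frac{1708351}{-2183572} + \frac{759759}{1175} = \left(-1708351\right) \left(- \frac{1}{2183572}\right) + 759759 \cdot \frac{1}{1175} = \frac{1708351}{2183572} + \frac{759759}{1175} = \frac{1660995791573}{2565697100}$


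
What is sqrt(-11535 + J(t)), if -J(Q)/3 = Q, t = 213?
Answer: I*sqrt(12174) ≈ 110.34*I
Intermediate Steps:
J(Q) = -3*Q
sqrt(-11535 + J(t)) = sqrt(-11535 - 3*213) = sqrt(-11535 - 639) = sqrt(-12174) = I*sqrt(12174)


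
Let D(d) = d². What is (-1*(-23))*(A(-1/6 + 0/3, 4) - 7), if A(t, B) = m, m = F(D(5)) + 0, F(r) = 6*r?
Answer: 3289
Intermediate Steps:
m = 150 (m = 6*5² + 0 = 6*25 + 0 = 150 + 0 = 150)
A(t, B) = 150
(-1*(-23))*(A(-1/6 + 0/3, 4) - 7) = (-1*(-23))*(150 - 7) = 23*143 = 3289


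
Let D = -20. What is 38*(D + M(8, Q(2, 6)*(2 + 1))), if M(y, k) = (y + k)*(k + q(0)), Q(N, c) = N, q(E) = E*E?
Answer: 2432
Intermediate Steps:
q(E) = E²
M(y, k) = k*(k + y) (M(y, k) = (y + k)*(k + 0²) = (k + y)*(k + 0) = (k + y)*k = k*(k + y))
38*(D + M(8, Q(2, 6)*(2 + 1))) = 38*(-20 + (2*(2 + 1))*(2*(2 + 1) + 8)) = 38*(-20 + (2*3)*(2*3 + 8)) = 38*(-20 + 6*(6 + 8)) = 38*(-20 + 6*14) = 38*(-20 + 84) = 38*64 = 2432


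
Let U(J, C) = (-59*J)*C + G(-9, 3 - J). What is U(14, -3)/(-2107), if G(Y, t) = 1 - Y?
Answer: -2488/2107 ≈ -1.1808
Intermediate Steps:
U(J, C) = 10 - 59*C*J (U(J, C) = (-59*J)*C + (1 - 1*(-9)) = -59*C*J + (1 + 9) = -59*C*J + 10 = 10 - 59*C*J)
U(14, -3)/(-2107) = (10 - 59*(-3)*14)/(-2107) = (10 + 2478)*(-1/2107) = 2488*(-1/2107) = -2488/2107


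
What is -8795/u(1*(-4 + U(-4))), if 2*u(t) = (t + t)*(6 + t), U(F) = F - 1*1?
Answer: -8795/27 ≈ -325.74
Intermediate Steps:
U(F) = -1 + F (U(F) = F - 1 = -1 + F)
u(t) = t*(6 + t) (u(t) = ((t + t)*(6 + t))/2 = ((2*t)*(6 + t))/2 = (2*t*(6 + t))/2 = t*(6 + t))
-8795/u(1*(-4 + U(-4))) = -8795*1/((-4 + (-1 - 4))*(6 + 1*(-4 + (-1 - 4)))) = -8795*1/((-4 - 5)*(6 + 1*(-4 - 5))) = -8795*(-1/(9*(6 + 1*(-9)))) = -8795*(-1/(9*(6 - 9))) = -8795/((-9*(-3))) = -8795/27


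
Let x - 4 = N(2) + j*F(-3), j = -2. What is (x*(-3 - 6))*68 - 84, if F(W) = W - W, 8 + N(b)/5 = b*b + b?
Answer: 3588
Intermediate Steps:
N(b) = -40 + 5*b + 5*b**2 (N(b) = -40 + 5*(b*b + b) = -40 + 5*(b**2 + b) = -40 + 5*(b + b**2) = -40 + (5*b + 5*b**2) = -40 + 5*b + 5*b**2)
F(W) = 0
x = -6 (x = 4 + ((-40 + 5*2 + 5*2**2) - 2*0) = 4 + ((-40 + 10 + 5*4) + 0) = 4 + ((-40 + 10 + 20) + 0) = 4 + (-10 + 0) = 4 - 10 = -6)
(x*(-3 - 6))*68 - 84 = -6*(-3 - 6)*68 - 84 = -6*(-9)*68 - 84 = 54*68 - 84 = 3672 - 84 = 3588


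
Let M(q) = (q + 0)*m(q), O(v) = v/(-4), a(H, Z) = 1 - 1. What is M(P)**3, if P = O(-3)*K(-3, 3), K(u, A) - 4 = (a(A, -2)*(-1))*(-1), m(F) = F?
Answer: 729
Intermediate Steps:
a(H, Z) = 0
K(u, A) = 4 (K(u, A) = 4 + (0*(-1))*(-1) = 4 + 0*(-1) = 4 + 0 = 4)
O(v) = -v/4 (O(v) = v*(-1/4) = -v/4)
P = 3 (P = -1/4*(-3)*4 = (3/4)*4 = 3)
M(q) = q**2 (M(q) = (q + 0)*q = q*q = q**2)
M(P)**3 = (3**2)**3 = 9**3 = 729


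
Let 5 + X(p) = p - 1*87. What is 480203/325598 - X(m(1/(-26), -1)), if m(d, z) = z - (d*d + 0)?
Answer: 799793765/8465548 ≈ 94.476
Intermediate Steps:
m(d, z) = z - d² (m(d, z) = z - (d² + 0) = z - d²)
X(p) = -92 + p (X(p) = -5 + (p - 1*87) = -5 + (p - 87) = -5 + (-87 + p) = -92 + p)
480203/325598 - X(m(1/(-26), -1)) = 480203/325598 - (-92 + (-1 - (1/(-26))²)) = 480203*(1/325598) - (-92 + (-1 - (-1/26)²)) = 480203/325598 - (-92 + (-1 - 1*1/676)) = 480203/325598 - (-92 + (-1 - 1/676)) = 480203/325598 - (-92 - 677/676) = 480203/325598 - 1*(-62869/676) = 480203/325598 + 62869/676 = 799793765/8465548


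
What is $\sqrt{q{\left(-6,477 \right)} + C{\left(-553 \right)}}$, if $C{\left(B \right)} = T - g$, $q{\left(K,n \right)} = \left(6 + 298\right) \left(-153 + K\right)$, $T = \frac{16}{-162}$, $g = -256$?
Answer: $\frac{2 i \sqrt{973622}}{9} \approx 219.27 i$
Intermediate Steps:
$T = - \frac{8}{81}$ ($T = 16 \left(- \frac{1}{162}\right) = - \frac{8}{81} \approx -0.098765$)
$q{\left(K,n \right)} = -46512 + 304 K$ ($q{\left(K,n \right)} = 304 \left(-153 + K\right) = -46512 + 304 K$)
$C{\left(B \right)} = \frac{20728}{81}$ ($C{\left(B \right)} = - \frac{8}{81} - -256 = - \frac{8}{81} + 256 = \frac{20728}{81}$)
$\sqrt{q{\left(-6,477 \right)} + C{\left(-553 \right)}} = \sqrt{\left(-46512 + 304 \left(-6\right)\right) + \frac{20728}{81}} = \sqrt{\left(-46512 - 1824\right) + \frac{20728}{81}} = \sqrt{-48336 + \frac{20728}{81}} = \sqrt{- \frac{3894488}{81}} = \frac{2 i \sqrt{973622}}{9}$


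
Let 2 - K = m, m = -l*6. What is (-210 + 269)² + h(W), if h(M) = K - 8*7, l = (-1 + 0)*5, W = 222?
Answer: 3397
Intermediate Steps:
l = -5 (l = -1*5 = -5)
m = 30 (m = -1*(-5)*6 = 5*6 = 30)
K = -28 (K = 2 - 1*30 = 2 - 30 = -28)
h(M) = -84 (h(M) = -28 - 8*7 = -28 - 56 = -84)
(-210 + 269)² + h(W) = (-210 + 269)² - 84 = 59² - 84 = 3481 - 84 = 3397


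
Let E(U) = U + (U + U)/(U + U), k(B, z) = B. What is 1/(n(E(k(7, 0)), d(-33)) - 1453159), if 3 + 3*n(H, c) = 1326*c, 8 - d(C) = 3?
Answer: -1/1450950 ≈ -6.8920e-7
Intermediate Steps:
d(C) = 5 (d(C) = 8 - 1*3 = 8 - 3 = 5)
E(U) = 1 + U (E(U) = U + (2*U)/((2*U)) = U + (2*U)*(1/(2*U)) = U + 1 = 1 + U)
n(H, c) = -1 + 442*c (n(H, c) = -1 + (1326*c)/3 = -1 + 442*c)
1/(n(E(k(7, 0)), d(-33)) - 1453159) = 1/((-1 + 442*5) - 1453159) = 1/((-1 + 2210) - 1453159) = 1/(2209 - 1453159) = 1/(-1450950) = -1/1450950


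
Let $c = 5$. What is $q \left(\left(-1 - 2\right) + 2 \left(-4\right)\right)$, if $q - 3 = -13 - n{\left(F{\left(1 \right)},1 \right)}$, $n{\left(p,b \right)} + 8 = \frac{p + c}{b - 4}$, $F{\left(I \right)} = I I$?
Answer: $0$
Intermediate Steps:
$F{\left(I \right)} = I^{2}$
$n{\left(p,b \right)} = -8 + \frac{5 + p}{-4 + b}$ ($n{\left(p,b \right)} = -8 + \frac{p + 5}{b - 4} = -8 + \frac{5 + p}{-4 + b}$)
$q = 0$ ($q = 3 - \left(13 + \frac{37 + 1^{2} - 8}{-4 + 1}\right) = 3 - \left(13 + \frac{37 + 1 - 8}{-3}\right) = 3 - \left(13 - 10\right) = 3 - 3 = 0$)
$q \left(\left(-1 - 2\right) + 2 \left(-4\right)\right) = 0 \left(\left(-1 - 2\right) + 2 \left(-4\right)\right) = 0 \left(\left(-1 - 2\right) - 8\right) = 0 \left(-3 - 8\right) = 0 \left(-11\right) = 0$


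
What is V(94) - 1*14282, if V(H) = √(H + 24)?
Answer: -14282 + √118 ≈ -14271.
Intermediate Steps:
V(H) = √(24 + H)
V(94) - 1*14282 = √(24 + 94) - 1*14282 = √118 - 14282 = -14282 + √118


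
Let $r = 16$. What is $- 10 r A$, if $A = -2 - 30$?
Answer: $5120$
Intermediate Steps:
$A = -32$ ($A = -2 - 30 = -32$)
$- 10 r A = \left(-10\right) 16 \left(-32\right) = \left(-160\right) \left(-32\right) = 5120$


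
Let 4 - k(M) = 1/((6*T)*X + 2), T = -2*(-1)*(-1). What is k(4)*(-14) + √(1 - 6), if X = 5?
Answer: -1631/29 + I*√5 ≈ -56.241 + 2.2361*I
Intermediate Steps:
T = -2 (T = 2*(-1) = -2)
k(M) = 233/58 (k(M) = 4 - 1/((6*(-2))*5 + 2) = 4 - 1/(-12*5 + 2) = 4 - 1/(-60 + 2) = 4 - 1/(-58) = 4 - 1*(-1/58) = 4 + 1/58 = 233/58)
k(4)*(-14) + √(1 - 6) = (233/58)*(-14) + √(1 - 6) = -1631/29 + √(-5) = -1631/29 + I*√5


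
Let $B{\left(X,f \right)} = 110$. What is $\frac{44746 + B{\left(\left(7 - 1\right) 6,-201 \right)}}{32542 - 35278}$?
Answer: $- \frac{623}{38} \approx -16.395$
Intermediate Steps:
$\frac{44746 + B{\left(\left(7 - 1\right) 6,-201 \right)}}{32542 - 35278} = \frac{44746 + 110}{32542 - 35278} = \frac{44856}{-2736} = 44856 \left(- \frac{1}{2736}\right) = - \frac{623}{38}$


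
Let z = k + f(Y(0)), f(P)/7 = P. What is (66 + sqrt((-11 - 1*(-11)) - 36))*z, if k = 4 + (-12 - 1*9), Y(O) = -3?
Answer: -2508 - 228*I ≈ -2508.0 - 228.0*I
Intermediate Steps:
f(P) = 7*P
k = -17 (k = 4 + (-12 - 9) = 4 - 21 = -17)
z = -38 (z = -17 + 7*(-3) = -17 - 21 = -38)
(66 + sqrt((-11 - 1*(-11)) - 36))*z = (66 + sqrt((-11 - 1*(-11)) - 36))*(-38) = (66 + sqrt((-11 + 11) - 36))*(-38) = (66 + sqrt(0 - 36))*(-38) = (66 + sqrt(-36))*(-38) = (66 + 6*I)*(-38) = -2508 - 228*I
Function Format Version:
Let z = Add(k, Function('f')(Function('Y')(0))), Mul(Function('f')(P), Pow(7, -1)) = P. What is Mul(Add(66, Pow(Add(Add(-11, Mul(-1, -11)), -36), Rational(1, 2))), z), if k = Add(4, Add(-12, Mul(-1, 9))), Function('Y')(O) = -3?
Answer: Add(-2508, Mul(-228, I)) ≈ Add(-2508.0, Mul(-228.00, I))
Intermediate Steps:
Function('f')(P) = Mul(7, P)
k = -17 (k = Add(4, Add(-12, -9)) = Add(4, -21) = -17)
z = -38 (z = Add(-17, Mul(7, -3)) = Add(-17, -21) = -38)
Mul(Add(66, Pow(Add(Add(-11, Mul(-1, -11)), -36), Rational(1, 2))), z) = Mul(Add(66, Pow(Add(Add(-11, Mul(-1, -11)), -36), Rational(1, 2))), -38) = Mul(Add(66, Pow(Add(Add(-11, 11), -36), Rational(1, 2))), -38) = Mul(Add(66, Pow(Add(0, -36), Rational(1, 2))), -38) = Mul(Add(66, Pow(-36, Rational(1, 2))), -38) = Mul(Add(66, Mul(6, I)), -38) = Add(-2508, Mul(-228, I))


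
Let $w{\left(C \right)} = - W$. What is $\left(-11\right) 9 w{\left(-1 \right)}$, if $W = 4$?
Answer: $396$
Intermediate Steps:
$w{\left(C \right)} = -4$ ($w{\left(C \right)} = \left(-1\right) 4 = -4$)
$\left(-11\right) 9 w{\left(-1 \right)} = \left(-11\right) 9 \left(-4\right) = \left(-99\right) \left(-4\right) = 396$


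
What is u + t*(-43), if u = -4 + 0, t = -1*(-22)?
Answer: -950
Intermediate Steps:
t = 22
u = -4
u + t*(-43) = -4 + 22*(-43) = -4 - 946 = -950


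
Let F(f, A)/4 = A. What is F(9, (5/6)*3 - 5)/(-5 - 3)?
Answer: 5/4 ≈ 1.2500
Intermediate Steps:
F(f, A) = 4*A
F(9, (5/6)*3 - 5)/(-5 - 3) = (4*((5/6)*3 - 5))/(-5 - 3) = (4*((5*(⅙))*3 - 5))/(-8) = -((⅚)*3 - 5)/2 = -(5/2 - 5)/2 = -(-5)/(2*2) = -⅛*(-10) = 5/4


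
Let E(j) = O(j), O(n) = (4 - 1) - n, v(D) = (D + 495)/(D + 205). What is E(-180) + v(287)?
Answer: 45409/246 ≈ 184.59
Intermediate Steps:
v(D) = (495 + D)/(205 + D)
O(n) = 3 - n
E(j) = 3 - j
E(-180) + v(287) = (3 - 1*(-180)) + (495 + 287)/(205 + 287) = (3 + 180) + 782/492 = 183 + (1/492)*782 = 183 + 391/246 = 45409/246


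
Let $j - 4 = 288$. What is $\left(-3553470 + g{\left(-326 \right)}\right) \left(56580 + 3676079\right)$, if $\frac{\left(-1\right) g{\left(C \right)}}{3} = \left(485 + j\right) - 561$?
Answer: $-13266310539762$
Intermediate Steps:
$j = 292$ ($j = 4 + 288 = 292$)
$g{\left(C \right)} = -648$ ($g{\left(C \right)} = - 3 \left(\left(485 + 292\right) - 561\right) = - 3 \left(777 - 561\right) = \left(-3\right) 216 = -648$)
$\left(-3553470 + g{\left(-326 \right)}\right) \left(56580 + 3676079\right) = \left(-3553470 - 648\right) \left(56580 + 3676079\right) = \left(-3554118\right) 3732659 = -13266310539762$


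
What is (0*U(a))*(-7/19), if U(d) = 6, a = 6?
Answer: 0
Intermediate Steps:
(0*U(a))*(-7/19) = (0*6)*(-7/19) = 0*(-7*1/19) = 0*(-7/19) = 0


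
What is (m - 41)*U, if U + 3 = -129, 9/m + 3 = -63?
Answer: 5430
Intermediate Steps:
m = -3/22 (m = 9/(-3 - 63) = 9/(-66) = 9*(-1/66) = -3/22 ≈ -0.13636)
U = -132 (U = -3 - 129 = -132)
(m - 41)*U = (-3/22 - 41)*(-132) = -905/22*(-132) = 5430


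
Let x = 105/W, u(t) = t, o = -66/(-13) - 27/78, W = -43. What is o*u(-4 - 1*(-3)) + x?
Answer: -8019/1118 ≈ -7.1726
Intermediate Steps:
o = 123/26 (o = -66*(-1/13) - 27*1/78 = 66/13 - 9/26 = 123/26 ≈ 4.7308)
x = -105/43 (x = 105/(-43) = 105*(-1/43) = -105/43 ≈ -2.4419)
o*u(-4 - 1*(-3)) + x = 123*(-4 - 1*(-3))/26 - 105/43 = 123*(-4 + 3)/26 - 105/43 = (123/26)*(-1) - 105/43 = -123/26 - 105/43 = -8019/1118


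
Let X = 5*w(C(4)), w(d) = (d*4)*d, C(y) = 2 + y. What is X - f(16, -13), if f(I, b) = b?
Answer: 733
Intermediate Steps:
w(d) = 4*d² (w(d) = (4*d)*d = 4*d²)
X = 720 (X = 5*(4*(2 + 4)²) = 5*(4*6²) = 5*(4*36) = 5*144 = 720)
X - f(16, -13) = 720 - 1*(-13) = 720 + 13 = 733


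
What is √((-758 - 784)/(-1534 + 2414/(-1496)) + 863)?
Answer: √3944437744823/67567 ≈ 29.394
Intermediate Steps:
√((-758 - 784)/(-1534 + 2414/(-1496)) + 863) = √(-1542/(-1534 + 2414*(-1/1496)) + 863) = √(-1542/(-1534 - 71/44) + 863) = √(-1542/(-67567/44) + 863) = √(-1542*(-44/67567) + 863) = √(67848/67567 + 863) = √(58378169/67567) = √3944437744823/67567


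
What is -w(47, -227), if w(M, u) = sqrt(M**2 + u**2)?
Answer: -sqrt(53738) ≈ -231.81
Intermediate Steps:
-w(47, -227) = -sqrt(47**2 + (-227)**2) = -sqrt(2209 + 51529) = -sqrt(53738)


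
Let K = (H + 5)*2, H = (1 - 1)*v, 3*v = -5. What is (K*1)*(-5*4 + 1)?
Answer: -190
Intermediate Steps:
v = -5/3 (v = (⅓)*(-5) = -5/3 ≈ -1.6667)
H = 0 (H = (1 - 1)*(-5/3) = 0*(-5/3) = 0)
K = 10 (K = (0 + 5)*2 = 5*2 = 10)
(K*1)*(-5*4 + 1) = (10*1)*(-5*4 + 1) = 10*(-20 + 1) = 10*(-19) = -190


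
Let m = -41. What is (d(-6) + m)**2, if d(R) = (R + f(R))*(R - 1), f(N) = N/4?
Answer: 529/4 ≈ 132.25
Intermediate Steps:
f(N) = N/4 (f(N) = N*(1/4) = N/4)
d(R) = 5*R*(-1 + R)/4 (d(R) = (R + R/4)*(R - 1) = (5*R/4)*(-1 + R) = 5*R*(-1 + R)/4)
(d(-6) + m)**2 = ((5/4)*(-6)*(-1 - 6) - 41)**2 = ((5/4)*(-6)*(-7) - 41)**2 = (105/2 - 41)**2 = (23/2)**2 = 529/4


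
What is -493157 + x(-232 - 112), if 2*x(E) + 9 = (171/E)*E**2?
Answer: -1045147/2 ≈ -5.2257e+5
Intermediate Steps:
x(E) = -9/2 + 171*E/2 (x(E) = -9/2 + ((171/E)*E**2)/2 = -9/2 + (171*E)/2 = -9/2 + 171*E/2)
-493157 + x(-232 - 112) = -493157 + (-9/2 + 171*(-232 - 112)/2) = -493157 + (-9/2 + (171/2)*(-344)) = -493157 + (-9/2 - 29412) = -493157 - 58833/2 = -1045147/2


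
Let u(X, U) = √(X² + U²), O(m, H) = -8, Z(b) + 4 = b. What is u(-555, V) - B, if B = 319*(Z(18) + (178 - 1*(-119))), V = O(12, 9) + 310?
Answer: -99209 + √399229 ≈ -98577.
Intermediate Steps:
Z(b) = -4 + b
V = 302 (V = -8 + 310 = 302)
u(X, U) = √(U² + X²)
B = 99209 (B = 319*((-4 + 18) + (178 - 1*(-119))) = 319*(14 + (178 + 119)) = 319*(14 + 297) = 319*311 = 99209)
u(-555, V) - B = √(302² + (-555)²) - 1*99209 = √(91204 + 308025) - 99209 = √399229 - 99209 = -99209 + √399229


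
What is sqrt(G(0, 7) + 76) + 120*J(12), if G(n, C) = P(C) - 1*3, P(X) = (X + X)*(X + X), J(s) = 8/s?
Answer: 80 + sqrt(269) ≈ 96.401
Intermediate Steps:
P(X) = 4*X**2 (P(X) = (2*X)*(2*X) = 4*X**2)
G(n, C) = -3 + 4*C**2 (G(n, C) = 4*C**2 - 1*3 = 4*C**2 - 3 = -3 + 4*C**2)
sqrt(G(0, 7) + 76) + 120*J(12) = sqrt((-3 + 4*7**2) + 76) + 120*(8/12) = sqrt((-3 + 4*49) + 76) + 120*(8*(1/12)) = sqrt((-3 + 196) + 76) + 120*(2/3) = sqrt(193 + 76) + 80 = sqrt(269) + 80 = 80 + sqrt(269)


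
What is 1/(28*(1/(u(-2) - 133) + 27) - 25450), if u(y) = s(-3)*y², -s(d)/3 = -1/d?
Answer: -137/3383106 ≈ -4.0495e-5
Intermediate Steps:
s(d) = 3/d (s(d) = -(-3)/d = 3/d)
u(y) = -y² (u(y) = (3/(-3))*y² = (3*(-⅓))*y² = -y²)
1/(28*(1/(u(-2) - 133) + 27) - 25450) = 1/(28*(1/(-1*(-2)² - 133) + 27) - 25450) = 1/(28*(1/(-1*4 - 133) + 27) - 25450) = 1/(28*(1/(-4 - 133) + 27) - 25450) = 1/(28*(1/(-137) + 27) - 25450) = 1/(28*(-1/137 + 27) - 25450) = 1/(28*(3698/137) - 25450) = 1/(103544/137 - 25450) = 1/(-3383106/137) = -137/3383106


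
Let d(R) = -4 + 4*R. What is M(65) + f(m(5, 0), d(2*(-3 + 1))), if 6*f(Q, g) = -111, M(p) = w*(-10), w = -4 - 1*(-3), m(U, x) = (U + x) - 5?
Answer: -17/2 ≈ -8.5000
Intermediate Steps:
m(U, x) = -5 + U + x
w = -1 (w = -4 + 3 = -1)
M(p) = 10 (M(p) = -1*(-10) = 10)
f(Q, g) = -37/2 (f(Q, g) = (⅙)*(-111) = -37/2)
M(65) + f(m(5, 0), d(2*(-3 + 1))) = 10 - 37/2 = -17/2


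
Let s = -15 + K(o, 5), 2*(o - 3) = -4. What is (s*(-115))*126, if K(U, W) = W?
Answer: 144900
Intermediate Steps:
o = 1 (o = 3 + (1/2)*(-4) = 3 - 2 = 1)
s = -10 (s = -15 + 5 = -10)
(s*(-115))*126 = -10*(-115)*126 = 1150*126 = 144900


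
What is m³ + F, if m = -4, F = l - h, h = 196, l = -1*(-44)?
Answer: -216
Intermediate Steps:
l = 44
F = -152 (F = 44 - 1*196 = 44 - 196 = -152)
m³ + F = (-4)³ - 152 = -64 - 152 = -216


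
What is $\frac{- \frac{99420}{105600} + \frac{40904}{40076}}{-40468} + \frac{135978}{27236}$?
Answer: $\frac{2205284313159577}{441712240900480} \approx 4.9926$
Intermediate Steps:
$\frac{- \frac{99420}{105600} + \frac{40904}{40076}}{-40468} + \frac{135978}{27236} = \left(\left(-99420\right) \frac{1}{105600} + 40904 \cdot \frac{1}{40076}\right) \left(- \frac{1}{40468}\right) + 135978 \cdot \frac{1}{27236} = \left(- \frac{1657}{1760} + \frac{10226}{10019}\right) \left(- \frac{1}{40468}\right) + \frac{67989}{13618} = \frac{1396277}{17633440} \left(- \frac{1}{40468}\right) + \frac{67989}{13618} = - \frac{1396277}{713590049920} + \frac{67989}{13618} = \frac{2205284313159577}{441712240900480}$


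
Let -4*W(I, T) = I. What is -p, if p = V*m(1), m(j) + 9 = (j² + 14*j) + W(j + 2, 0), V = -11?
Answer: 231/4 ≈ 57.750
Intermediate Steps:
W(I, T) = -I/4
m(j) = -19/2 + j² + 55*j/4 (m(j) = -9 + ((j² + 14*j) - (j + 2)/4) = -9 + ((j² + 14*j) - (2 + j)/4) = -9 + ((j² + 14*j) + (-½ - j/4)) = -9 + (-½ + j² + 55*j/4) = -19/2 + j² + 55*j/4)
p = -231/4 (p = -11*(-19/2 + 1² + (55/4)*1) = -11*(-19/2 + 1 + 55/4) = -11*21/4 = -231/4 ≈ -57.750)
-p = -1*(-231/4) = 231/4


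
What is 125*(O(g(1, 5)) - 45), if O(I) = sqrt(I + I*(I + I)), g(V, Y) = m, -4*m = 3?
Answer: -5625 + 125*sqrt(6)/4 ≈ -5548.5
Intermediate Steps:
m = -3/4 (m = -1/4*3 = -3/4 ≈ -0.75000)
g(V, Y) = -3/4
O(I) = sqrt(I + 2*I**2) (O(I) = sqrt(I + I*(2*I)) = sqrt(I + 2*I**2))
125*(O(g(1, 5)) - 45) = 125*(sqrt(-3*(1 + 2*(-3/4))/4) - 45) = 125*(sqrt(-3*(1 - 3/2)/4) - 45) = 125*(sqrt(-3/4*(-1/2)) - 45) = 125*(sqrt(3/8) - 45) = 125*(sqrt(6)/4 - 45) = 125*(-45 + sqrt(6)/4) = -5625 + 125*sqrt(6)/4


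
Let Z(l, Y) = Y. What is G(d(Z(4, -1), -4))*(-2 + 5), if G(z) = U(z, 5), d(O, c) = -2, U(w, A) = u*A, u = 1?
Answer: 15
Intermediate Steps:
U(w, A) = A (U(w, A) = 1*A = A)
G(z) = 5
G(d(Z(4, -1), -4))*(-2 + 5) = 5*(-2 + 5) = 5*3 = 15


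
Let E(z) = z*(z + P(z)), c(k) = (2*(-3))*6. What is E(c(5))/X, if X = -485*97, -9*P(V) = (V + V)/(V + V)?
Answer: -260/9409 ≈ -0.027633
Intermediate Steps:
c(k) = -36 (c(k) = -6*6 = -36)
P(V) = -⅑ (P(V) = -(V + V)/(9*(V + V)) = -2*V/(9*(2*V)) = -2*V*1/(2*V)/9 = -⅑*1 = -⅑)
E(z) = z*(-⅑ + z) (E(z) = z*(z - ⅑) = z*(-⅑ + z))
X = -47045
E(c(5))/X = -36*(-⅑ - 36)/(-47045) = -36*(-325/9)*(-1/47045) = 1300*(-1/47045) = -260/9409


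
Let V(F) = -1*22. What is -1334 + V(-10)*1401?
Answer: -32156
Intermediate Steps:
V(F) = -22
-1334 + V(-10)*1401 = -1334 - 22*1401 = -1334 - 30822 = -32156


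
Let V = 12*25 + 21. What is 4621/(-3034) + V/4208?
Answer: -9235627/6383536 ≈ -1.4468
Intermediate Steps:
V = 321 (V = 300 + 21 = 321)
4621/(-3034) + V/4208 = 4621/(-3034) + 321/4208 = 4621*(-1/3034) + 321*(1/4208) = -4621/3034 + 321/4208 = -9235627/6383536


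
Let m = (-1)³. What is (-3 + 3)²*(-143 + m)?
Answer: 0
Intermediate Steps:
m = -1
(-3 + 3)²*(-143 + m) = (-3 + 3)²*(-143 - 1) = 0²*(-144) = 0*(-144) = 0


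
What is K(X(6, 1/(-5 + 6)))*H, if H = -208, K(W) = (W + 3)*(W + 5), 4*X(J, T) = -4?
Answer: -1664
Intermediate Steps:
X(J, T) = -1 (X(J, T) = (¼)*(-4) = -1)
K(W) = (3 + W)*(5 + W)
K(X(6, 1/(-5 + 6)))*H = (15 + (-1)² + 8*(-1))*(-208) = (15 + 1 - 8)*(-208) = 8*(-208) = -1664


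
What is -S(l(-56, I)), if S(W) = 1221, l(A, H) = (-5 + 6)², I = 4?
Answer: -1221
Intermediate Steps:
l(A, H) = 1 (l(A, H) = 1² = 1)
-S(l(-56, I)) = -1*1221 = -1221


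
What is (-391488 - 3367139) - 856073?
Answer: -4614700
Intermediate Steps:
(-391488 - 3367139) - 856073 = -3758627 - 856073 = -4614700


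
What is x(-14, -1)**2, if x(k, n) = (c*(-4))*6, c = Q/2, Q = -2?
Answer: 576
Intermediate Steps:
c = -1 (c = -2/2 = -2*1/2 = -1)
x(k, n) = 24 (x(k, n) = -1*(-4)*6 = 4*6 = 24)
x(-14, -1)**2 = 24**2 = 576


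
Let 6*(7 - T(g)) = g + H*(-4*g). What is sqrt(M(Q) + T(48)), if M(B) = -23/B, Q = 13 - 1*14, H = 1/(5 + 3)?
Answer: sqrt(26) ≈ 5.0990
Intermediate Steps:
H = 1/8 ≈ 0.12500
T(g) = 7 - g/12 (T(g) = 7 - (g + (-4*g)/8)/6 = 7 - (g - g/2)/6 = 7 - g/12)
Q = -1 (Q = 13 - 14 = -1)
sqrt(M(Q) + T(48)) = sqrt(-23/(-1) + (7 - 1/12*48)) = sqrt(-23*(-1) + (7 - 4)) = sqrt(23 + 3) = sqrt(26)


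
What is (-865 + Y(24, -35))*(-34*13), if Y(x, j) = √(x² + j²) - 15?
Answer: 388960 - 442*√1801 ≈ 3.7020e+5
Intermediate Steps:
Y(x, j) = -15 + √(j² + x²) (Y(x, j) = √(j² + x²) - 15 = -15 + √(j² + x²))
(-865 + Y(24, -35))*(-34*13) = (-865 + (-15 + √((-35)² + 24²)))*(-34*13) = (-865 + (-15 + √(1225 + 576)))*(-442) = (-865 + (-15 + √1801))*(-442) = (-880 + √1801)*(-442) = 388960 - 442*√1801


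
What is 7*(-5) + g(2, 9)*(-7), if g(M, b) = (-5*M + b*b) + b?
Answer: -595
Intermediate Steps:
g(M, b) = b + b**2 - 5*M (g(M, b) = (-5*M + b**2) + b = (b**2 - 5*M) + b = b + b**2 - 5*M)
7*(-5) + g(2, 9)*(-7) = 7*(-5) + (9 + 9**2 - 5*2)*(-7) = -35 + (9 + 81 - 10)*(-7) = -35 + 80*(-7) = -35 - 560 = -595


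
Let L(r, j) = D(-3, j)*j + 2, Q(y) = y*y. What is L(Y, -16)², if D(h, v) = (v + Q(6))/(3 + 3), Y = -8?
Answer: 23716/9 ≈ 2635.1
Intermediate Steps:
Q(y) = y²
D(h, v) = 6 + v/6 (D(h, v) = (v + 6²)/(3 + 3) = (v + 36)/6 = (36 + v)*(⅙) = 6 + v/6)
L(r, j) = 2 + j*(6 + j/6) (L(r, j) = (6 + j/6)*j + 2 = j*(6 + j/6) + 2 = 2 + j*(6 + j/6))
L(Y, -16)² = (2 + (⅙)*(-16)*(36 - 16))² = (2 + (⅙)*(-16)*20)² = (2 - 160/3)² = (-154/3)² = 23716/9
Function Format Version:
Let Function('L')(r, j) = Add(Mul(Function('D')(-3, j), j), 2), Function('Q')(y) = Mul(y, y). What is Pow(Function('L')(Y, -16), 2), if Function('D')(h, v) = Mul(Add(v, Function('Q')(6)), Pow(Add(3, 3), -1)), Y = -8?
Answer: Rational(23716, 9) ≈ 2635.1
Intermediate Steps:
Function('Q')(y) = Pow(y, 2)
Function('D')(h, v) = Add(6, Mul(Rational(1, 6), v)) (Function('D')(h, v) = Mul(Add(v, Pow(6, 2)), Pow(Add(3, 3), -1)) = Mul(Add(v, 36), Pow(6, -1)) = Mul(Add(36, v), Rational(1, 6)) = Add(6, Mul(Rational(1, 6), v)))
Function('L')(r, j) = Add(2, Mul(j, Add(6, Mul(Rational(1, 6), j)))) (Function('L')(r, j) = Add(Mul(Add(6, Mul(Rational(1, 6), j)), j), 2) = Add(Mul(j, Add(6, Mul(Rational(1, 6), j))), 2) = Add(2, Mul(j, Add(6, Mul(Rational(1, 6), j)))))
Pow(Function('L')(Y, -16), 2) = Pow(Add(2, Mul(Rational(1, 6), -16, Add(36, -16))), 2) = Pow(Add(2, Mul(Rational(1, 6), -16, 20)), 2) = Pow(Add(2, Rational(-160, 3)), 2) = Pow(Rational(-154, 3), 2) = Rational(23716, 9)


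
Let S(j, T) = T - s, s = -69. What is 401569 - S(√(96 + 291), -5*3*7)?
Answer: 401605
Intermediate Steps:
S(j, T) = 69 + T (S(j, T) = T - 1*(-69) = T + 69 = 69 + T)
401569 - S(√(96 + 291), -5*3*7) = 401569 - (69 - 5*3*7) = 401569 - (69 - 15*7) = 401569 - (69 - 105) = 401569 - 1*(-36) = 401569 + 36 = 401605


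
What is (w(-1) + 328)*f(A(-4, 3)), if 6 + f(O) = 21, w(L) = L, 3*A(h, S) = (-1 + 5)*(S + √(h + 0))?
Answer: 4905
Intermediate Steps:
A(h, S) = 4*S/3 + 4*√h/3 (A(h, S) = ((-1 + 5)*(S + √(h + 0)))/3 = (4*(S + √h))/3 = (4*S + 4*√h)/3 = 4*S/3 + 4*√h/3)
f(O) = 15 (f(O) = -6 + 21 = 15)
(w(-1) + 328)*f(A(-4, 3)) = (-1 + 328)*15 = 327*15 = 4905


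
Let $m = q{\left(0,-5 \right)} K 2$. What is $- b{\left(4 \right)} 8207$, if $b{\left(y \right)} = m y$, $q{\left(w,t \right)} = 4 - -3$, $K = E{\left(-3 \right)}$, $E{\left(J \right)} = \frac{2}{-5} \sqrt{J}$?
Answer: $\frac{919184 i \sqrt{3}}{5} \approx 3.1841 \cdot 10^{5} i$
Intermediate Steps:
$E{\left(J \right)} = - \frac{2 \sqrt{J}}{5}$ ($E{\left(J \right)} = 2 \left(- \frac{1}{5}\right) \sqrt{J} = - \frac{2 \sqrt{J}}{5}$)
$K = - \frac{2 i \sqrt{3}}{5}$ ($K = - \frac{2 \sqrt{-3}}{5} = - \frac{2 i \sqrt{3}}{5} \approx - 0.69282 i$)
$q{\left(w,t \right)} = 7$ ($q{\left(w,t \right)} = 4 + 3 = 7$)
$m = - \frac{28 i \sqrt{3}}{5}$ ($m = 7 \left(- \frac{2 i \sqrt{3}}{5}\right) 2 = - \frac{14 i \sqrt{3}}{5} \cdot 2 = - \frac{28 i \sqrt{3}}{5} \approx - 9.6995 i$)
$b{\left(y \right)} = - \frac{28 i y \sqrt{3}}{5}$ ($b{\left(y \right)} = - \frac{28 i \sqrt{3}}{5} y = - \frac{28 i y \sqrt{3}}{5}$)
$- b{\left(4 \right)} 8207 = - \frac{\left(-28\right) i 4 \sqrt{3}}{5} \cdot 8207 = - \frac{\left(-112\right) i \sqrt{3}}{5} \cdot 8207 = \frac{112 i \sqrt{3}}{5} \cdot 8207 = \frac{919184 i \sqrt{3}}{5}$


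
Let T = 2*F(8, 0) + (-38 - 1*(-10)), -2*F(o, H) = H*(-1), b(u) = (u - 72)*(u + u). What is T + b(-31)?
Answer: 6358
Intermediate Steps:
b(u) = 2*u*(-72 + u) (b(u) = (-72 + u)*(2*u) = 2*u*(-72 + u))
F(o, H) = H/2 (F(o, H) = -H*(-1)/2 = -(-1)*H/2 = H/2)
T = -28 (T = 2*((½)*0) + (-38 - 1*(-10)) = 2*0 + (-38 + 10) = 0 - 28 = -28)
T + b(-31) = -28 + 2*(-31)*(-72 - 31) = -28 + 2*(-31)*(-103) = -28 + 6386 = 6358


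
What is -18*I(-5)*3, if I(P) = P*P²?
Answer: 6750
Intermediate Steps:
I(P) = P³
-18*I(-5)*3 = -18*(-5)³*3 = -18*(-125)*3 = 2250*3 = 6750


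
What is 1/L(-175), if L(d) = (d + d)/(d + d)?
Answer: 1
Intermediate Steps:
L(d) = 1 (L(d) = (2*d)/((2*d)) = (2*d)*(1/(2*d)) = 1)
1/L(-175) = 1/1 = 1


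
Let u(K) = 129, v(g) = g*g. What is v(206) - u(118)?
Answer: 42307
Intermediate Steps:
v(g) = g²
v(206) - u(118) = 206² - 1*129 = 42436 - 129 = 42307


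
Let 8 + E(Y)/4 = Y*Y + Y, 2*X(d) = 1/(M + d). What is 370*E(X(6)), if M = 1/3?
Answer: -4228730/361 ≈ -11714.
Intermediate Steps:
M = ⅓ ≈ 0.33333
X(d) = 1/(2*(⅓ + d))
E(Y) = -32 + 4*Y + 4*Y² (E(Y) = -32 + 4*(Y*Y + Y) = -32 + 4*(Y² + Y) = -32 + 4*(Y + Y²) = -32 + (4*Y + 4*Y²) = -32 + 4*Y + 4*Y²)
370*E(X(6)) = 370*(-32 + 4*(3/(2*(1 + 3*6))) + 4*(3/(2*(1 + 3*6)))²) = 370*(-32 + 4*(3/(2*(1 + 18))) + 4*(3/(2*(1 + 18)))²) = 370*(-32 + 4*((3/2)/19) + 4*((3/2)/19)²) = 370*(-32 + 4*((3/2)*(1/19)) + 4*((3/2)*(1/19))²) = 370*(-32 + 4*(3/38) + 4*(3/38)²) = 370*(-32 + 6/19 + 4*(9/1444)) = 370*(-32 + 6/19 + 9/361) = 370*(-11429/361) = -4228730/361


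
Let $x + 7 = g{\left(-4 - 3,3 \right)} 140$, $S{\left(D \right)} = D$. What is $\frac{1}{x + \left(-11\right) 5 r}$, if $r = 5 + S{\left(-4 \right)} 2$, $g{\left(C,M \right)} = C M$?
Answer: $- \frac{1}{2782} \approx -0.00035945$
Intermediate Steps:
$r = -3$ ($r = 5 - 8 = -3$)
$x = -2947$ ($x = -7 + \left(-4 - 3\right) 3 \cdot 140 = -7 + \left(-7\right) 3 \cdot 140 = -7 - 2940 = -2947$)
$\frac{1}{x + \left(-11\right) 5 r} = \frac{1}{-2947 + \left(-11\right) 5 \left(-3\right)} = \frac{1}{-2947 - -165} = \frac{1}{-2947 + 165} = \frac{1}{-2782} = - \frac{1}{2782}$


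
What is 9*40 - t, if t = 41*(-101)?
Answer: 4501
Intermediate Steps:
t = -4141
9*40 - t = 9*40 - 1*(-4141) = 360 + 4141 = 4501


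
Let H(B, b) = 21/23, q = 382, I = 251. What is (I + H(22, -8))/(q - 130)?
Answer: 2897/2898 ≈ 0.99965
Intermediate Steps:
H(B, b) = 21/23 (H(B, b) = 21*(1/23) = 21/23)
(I + H(22, -8))/(q - 130) = (251 + 21/23)/(382 - 130) = (5794/23)/252 = (5794/23)*(1/252) = 2897/2898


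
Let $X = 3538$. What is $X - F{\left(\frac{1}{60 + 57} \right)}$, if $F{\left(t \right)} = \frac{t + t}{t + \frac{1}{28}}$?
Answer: $\frac{512954}{145} \approx 3537.6$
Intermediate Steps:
$F{\left(t \right)} = \frac{2 t}{\frac{1}{28} + t}$ ($F{\left(t \right)} = \frac{2 t}{t + \frac{1}{28}} = \frac{2 t}{\frac{1}{28} + t}$)
$X - F{\left(\frac{1}{60 + 57} \right)} = 3538 - \frac{56}{\left(60 + 57\right) \left(1 + \frac{28}{60 + 57}\right)} = 3538 - \frac{56}{117 \left(1 + \frac{28}{117}\right)} = 3538 - 56 \cdot \frac{1}{117} \frac{1}{1 + 28 \cdot \frac{1}{117}} = 3538 - 56 \cdot \frac{1}{117} \frac{1}{1 + \frac{28}{117}} = 3538 - 56 \cdot \frac{1}{117} \frac{1}{\frac{145}{117}} = 3538 - 56 \cdot \frac{1}{117} \cdot \frac{117}{145} = 3538 - \frac{56}{145} = \frac{512954}{145}$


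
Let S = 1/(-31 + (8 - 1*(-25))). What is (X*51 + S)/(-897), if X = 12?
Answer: -1225/1794 ≈ -0.68283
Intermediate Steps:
S = ½ (S = 1/(-31 + (8 + 25)) = 1/(-31 + 33) = 1/2 = ½ ≈ 0.50000)
(X*51 + S)/(-897) = (12*51 + ½)/(-897) = (612 + ½)*(-1/897) = (1225/2)*(-1/897) = -1225/1794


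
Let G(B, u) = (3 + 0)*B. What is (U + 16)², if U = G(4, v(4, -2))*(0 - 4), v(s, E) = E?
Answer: 1024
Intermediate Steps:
G(B, u) = 3*B
U = -48 (U = (3*4)*(0 - 4) = 12*(-4) = -48)
(U + 16)² = (-48 + 16)² = (-32)² = 1024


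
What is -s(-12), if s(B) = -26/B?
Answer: -13/6 ≈ -2.1667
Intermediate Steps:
-s(-12) = -(-26)/(-12) = -(-26)*(-1)/12 = -1*13/6 = -13/6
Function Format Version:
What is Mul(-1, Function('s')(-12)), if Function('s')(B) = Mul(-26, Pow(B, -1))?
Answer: Rational(-13, 6) ≈ -2.1667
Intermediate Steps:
Mul(-1, Function('s')(-12)) = Mul(-1, Mul(-26, Pow(-12, -1))) = Mul(-1, Mul(-26, Rational(-1, 12))) = Mul(-1, Rational(13, 6)) = Rational(-13, 6)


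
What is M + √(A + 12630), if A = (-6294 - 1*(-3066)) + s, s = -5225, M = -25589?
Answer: -25589 + √4177 ≈ -25524.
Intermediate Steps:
A = -8453 (A = (-6294 - 1*(-3066)) - 5225 = (-6294 + 3066) - 5225 = -3228 - 5225 = -8453)
M + √(A + 12630) = -25589 + √(-8453 + 12630) = -25589 + √4177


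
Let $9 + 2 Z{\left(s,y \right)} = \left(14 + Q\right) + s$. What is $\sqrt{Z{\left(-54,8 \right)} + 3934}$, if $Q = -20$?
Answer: $\frac{\sqrt{15598}}{2} \approx 62.446$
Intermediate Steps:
$Z{\left(s,y \right)} = - \frac{15}{2} + \frac{s}{2}$ ($Z{\left(s,y \right)} = - \frac{9}{2} + \frac{\left(14 - 20\right) + s}{2} = - \frac{9}{2} + \frac{-6 + s}{2} = - \frac{9}{2} + \left(-3 + \frac{s}{2}\right) = - \frac{15}{2} + \frac{s}{2}$)
$\sqrt{Z{\left(-54,8 \right)} + 3934} = \sqrt{\left(- \frac{15}{2} + \frac{1}{2} \left(-54\right)\right) + 3934} = \sqrt{\left(- \frac{15}{2} - 27\right) + 3934} = \sqrt{- \frac{69}{2} + 3934} = \sqrt{\frac{7799}{2}} = \frac{\sqrt{15598}}{2}$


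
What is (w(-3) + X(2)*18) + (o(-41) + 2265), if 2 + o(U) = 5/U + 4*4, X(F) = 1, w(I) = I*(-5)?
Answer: 94787/41 ≈ 2311.9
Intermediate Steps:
w(I) = -5*I
o(U) = 14 + 5/U (o(U) = -2 + (5/U + 4*4) = -2 + (5/U + 16) = -2 + (16 + 5/U) = 14 + 5/U)
(w(-3) + X(2)*18) + (o(-41) + 2265) = (-5*(-3) + 1*18) + ((14 + 5/(-41)) + 2265) = (15 + 18) + ((14 + 5*(-1/41)) + 2265) = 33 + ((14 - 5/41) + 2265) = 33 + (569/41 + 2265) = 33 + 93434/41 = 94787/41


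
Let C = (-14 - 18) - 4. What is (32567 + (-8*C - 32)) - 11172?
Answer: 21651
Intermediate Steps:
C = -36 (C = -32 - 4 = -36)
(32567 + (-8*C - 32)) - 11172 = (32567 + (-8*(-36) - 32)) - 11172 = (32567 + (288 - 32)) - 11172 = (32567 + 256) - 11172 = 32823 - 11172 = 21651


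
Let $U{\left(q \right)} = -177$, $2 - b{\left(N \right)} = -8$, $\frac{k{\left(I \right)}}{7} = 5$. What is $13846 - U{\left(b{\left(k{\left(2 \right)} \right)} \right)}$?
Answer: $14023$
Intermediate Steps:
$k{\left(I \right)} = 35$ ($k{\left(I \right)} = 7 \cdot 5 = 35$)
$b{\left(N \right)} = 10$ ($b{\left(N \right)} = 2 - -8 = 2 + 8 = 10$)
$13846 - U{\left(b{\left(k{\left(2 \right)} \right)} \right)} = 13846 - -177 = 13846 + 177 = 14023$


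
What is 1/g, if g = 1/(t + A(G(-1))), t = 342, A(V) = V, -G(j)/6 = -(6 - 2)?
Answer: 366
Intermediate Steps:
G(j) = 24 (G(j) = -(-6)*(6 - 2) = -(-6)*4 = -6*(-4) = 24)
g = 1/366 (g = 1/(342 + 24) = 1/366 ≈ 0.0027322)
1/g = 1/(1/366) = 366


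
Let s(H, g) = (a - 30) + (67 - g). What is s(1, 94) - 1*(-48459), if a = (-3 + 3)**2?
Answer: 48402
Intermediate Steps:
a = 0 (a = 0**2 = 0)
s(H, g) = 37 - g (s(H, g) = (0 - 30) + (67 - g) = -30 + (67 - g) = 37 - g)
s(1, 94) - 1*(-48459) = (37 - 1*94) - 1*(-48459) = (37 - 94) + 48459 = -57 + 48459 = 48402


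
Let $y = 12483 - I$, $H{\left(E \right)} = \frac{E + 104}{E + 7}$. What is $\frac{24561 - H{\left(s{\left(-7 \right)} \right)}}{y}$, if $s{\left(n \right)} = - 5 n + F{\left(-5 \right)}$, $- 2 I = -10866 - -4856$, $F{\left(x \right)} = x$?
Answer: $\frac{908623}{350686} \approx 2.591$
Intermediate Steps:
$I = 3005$ ($I = - \frac{-10866 - -4856}{2} = - \frac{-10866 + 4856}{2} = \left(- \frac{1}{2}\right) \left(-6010\right) = 3005$)
$s{\left(n \right)} = -5 - 5 n$ ($s{\left(n \right)} = - 5 n - 5 = -5 - 5 n$)
$H{\left(E \right)} = \frac{104 + E}{7 + E}$
$y = 9478$ ($y = 12483 - 3005 = 9478$)
$\frac{24561 - H{\left(s{\left(-7 \right)} \right)}}{y} = \frac{24561 - \frac{104 - -30}{7 - -30}}{9478} = \left(24561 - \frac{104 + \left(-5 + 35\right)}{7 + \left(-5 + 35\right)}\right) \frac{1}{9478} = \left(24561 - \frac{104 + 30}{7 + 30}\right) \frac{1}{9478} = \left(24561 - \frac{1}{37} \cdot 134\right) \frac{1}{9478} = \left(24561 - \frac{134}{37}\right) \frac{1}{9478} = \frac{908623}{37} \cdot \frac{1}{9478} = \frac{908623}{350686}$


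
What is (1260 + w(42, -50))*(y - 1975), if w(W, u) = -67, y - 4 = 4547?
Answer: 3073168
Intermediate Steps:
y = 4551 (y = 4 + 4547 = 4551)
(1260 + w(42, -50))*(y - 1975) = (1260 - 67)*(4551 - 1975) = 1193*2576 = 3073168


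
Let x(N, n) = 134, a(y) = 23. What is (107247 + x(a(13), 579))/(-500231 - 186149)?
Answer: -107381/686380 ≈ -0.15645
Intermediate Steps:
(107247 + x(a(13), 579))/(-500231 - 186149) = (107247 + 134)/(-500231 - 186149) = 107381/(-686380) = 107381*(-1/686380) = -107381/686380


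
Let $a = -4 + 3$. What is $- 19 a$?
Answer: $19$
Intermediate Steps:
$a = -1$
$- 19 a = \left(-19\right) \left(-1\right) = 19$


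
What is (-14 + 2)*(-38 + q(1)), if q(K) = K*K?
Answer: 444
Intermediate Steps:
q(K) = K**2
(-14 + 2)*(-38 + q(1)) = (-14 + 2)*(-38 + 1**2) = -12*(-38 + 1) = -12*(-37) = 444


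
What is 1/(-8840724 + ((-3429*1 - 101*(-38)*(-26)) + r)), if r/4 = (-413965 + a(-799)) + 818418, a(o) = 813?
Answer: -1/7322877 ≈ -1.3656e-7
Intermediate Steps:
r = 1621064 (r = 4*((-413965 + 813) + 818418) = 4*(-413152 + 818418) = 4*405266 = 1621064)
1/(-8840724 + ((-3429*1 - 101*(-38)*(-26)) + r)) = 1/(-8840724 + ((-3429*1 - 101*(-38)*(-26)) + 1621064)) = 1/(-8840724 + ((-3429 + 3838*(-26)) + 1621064)) = 1/(-8840724 + ((-3429 - 99788) + 1621064)) = 1/(-8840724 + (-103217 + 1621064)) = 1/(-8840724 + 1517847) = 1/(-7322877) = -1/7322877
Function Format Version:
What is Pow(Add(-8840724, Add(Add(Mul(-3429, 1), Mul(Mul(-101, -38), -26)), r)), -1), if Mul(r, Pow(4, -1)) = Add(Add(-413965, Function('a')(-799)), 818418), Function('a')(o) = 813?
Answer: Rational(-1, 7322877) ≈ -1.3656e-7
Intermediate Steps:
r = 1621064 (r = Mul(4, Add(Add(-413965, 813), 818418)) = Mul(4, Add(-413152, 818418)) = Mul(4, 405266) = 1621064)
Pow(Add(-8840724, Add(Add(Mul(-3429, 1), Mul(Mul(-101, -38), -26)), r)), -1) = Pow(Add(-8840724, Add(Add(Mul(-3429, 1), Mul(Mul(-101, -38), -26)), 1621064)), -1) = Pow(Add(-8840724, Add(Add(-3429, Mul(3838, -26)), 1621064)), -1) = Pow(Add(-8840724, Add(Add(-3429, -99788), 1621064)), -1) = Pow(Add(-8840724, Add(-103217, 1621064)), -1) = Pow(Add(-8840724, 1517847), -1) = Pow(-7322877, -1) = Rational(-1, 7322877)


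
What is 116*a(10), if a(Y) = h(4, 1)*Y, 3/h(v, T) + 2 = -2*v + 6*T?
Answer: -870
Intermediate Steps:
h(v, T) = 3/(-2 - 2*v + 6*T) (h(v, T) = 3/(-2 + (-2*v + 6*T)) = 3/(-2 - 2*v + 6*T))
a(Y) = -3*Y/4 (a(Y) = (-3/(2 - 6*1 + 2*4))*Y = (-3/(2 - 6 + 8))*Y = (-3/4)*Y = (-3*1/4)*Y = -3*Y/4)
116*a(10) = 116*(-3/4*10) = 116*(-15/2) = -870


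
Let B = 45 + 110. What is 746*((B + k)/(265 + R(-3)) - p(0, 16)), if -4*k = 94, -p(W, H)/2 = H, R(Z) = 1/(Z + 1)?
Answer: 12824486/529 ≈ 24243.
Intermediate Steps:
R(Z) = 1/(1 + Z)
p(W, H) = -2*H
B = 155
k = -47/2 (k = -¼*94 = -47/2 ≈ -23.500)
746*((B + k)/(265 + R(-3)) - p(0, 16)) = 746*((155 - 47/2)/(265 + 1/(1 - 3)) - (-2)*16) = 746*(263/(2*(265 + 1/(-2))) - 1*(-32)) = 746*(263/(2*(265 - ½)) + 32) = 746*(263/(2*(529/2)) + 32) = 746*((263/2)*(2/529) + 32) = 746*(263/529 + 32) = 746*(17191/529) = 12824486/529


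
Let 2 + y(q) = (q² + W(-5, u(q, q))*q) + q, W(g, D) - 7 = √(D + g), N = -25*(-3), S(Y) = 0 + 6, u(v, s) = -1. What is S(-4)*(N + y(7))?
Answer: 1068 + 42*I*√6 ≈ 1068.0 + 102.88*I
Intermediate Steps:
S(Y) = 6
N = 75
W(g, D) = 7 + √(D + g)
y(q) = -2 + q + q² + q*(7 + I*√6) (y(q) = -2 + ((q² + (7 + √(-1 - 5))*q) + q) = -2 + ((q² + (7 + √(-6))*q) + q) = -2 + ((q² + (7 + I*√6)*q) + q) = -2 + ((q² + q*(7 + I*√6)) + q) = -2 + (q + q² + q*(7 + I*√6)) = -2 + q + q² + q*(7 + I*√6))
S(-4)*(N + y(7)) = 6*(75 + (-2 + 7 + 7² + 7*(7 + I*√6))) = 6*(75 + (-2 + 7 + 49 + (49 + 7*I*√6))) = 6*(75 + (103 + 7*I*√6)) = 6*(178 + 7*I*√6) = 1068 + 42*I*√6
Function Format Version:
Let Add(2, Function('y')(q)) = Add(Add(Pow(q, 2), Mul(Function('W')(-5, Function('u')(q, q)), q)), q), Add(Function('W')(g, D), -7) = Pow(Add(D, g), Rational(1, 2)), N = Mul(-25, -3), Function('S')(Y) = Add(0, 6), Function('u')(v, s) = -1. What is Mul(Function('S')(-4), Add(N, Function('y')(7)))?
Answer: Add(1068, Mul(42, I, Pow(6, Rational(1, 2)))) ≈ Add(1068.0, Mul(102.88, I))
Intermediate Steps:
Function('S')(Y) = 6
N = 75
Function('W')(g, D) = Add(7, Pow(Add(D, g), Rational(1, 2)))
Function('y')(q) = Add(-2, q, Pow(q, 2), Mul(q, Add(7, Mul(I, Pow(6, Rational(1, 2)))))) (Function('y')(q) = Add(-2, Add(Add(Pow(q, 2), Mul(Add(7, Pow(Add(-1, -5), Rational(1, 2))), q)), q)) = Add(-2, Add(Add(Pow(q, 2), Mul(Add(7, Pow(-6, Rational(1, 2))), q)), q)) = Add(-2, Add(Add(Pow(q, 2), Mul(Add(7, Mul(I, Pow(6, Rational(1, 2)))), q)), q)) = Add(-2, Add(Add(Pow(q, 2), Mul(q, Add(7, Mul(I, Pow(6, Rational(1, 2)))))), q)) = Add(-2, Add(q, Pow(q, 2), Mul(q, Add(7, Mul(I, Pow(6, Rational(1, 2))))))) = Add(-2, q, Pow(q, 2), Mul(q, Add(7, Mul(I, Pow(6, Rational(1, 2)))))))
Mul(Function('S')(-4), Add(N, Function('y')(7))) = Mul(6, Add(75, Add(-2, 7, Pow(7, 2), Mul(7, Add(7, Mul(I, Pow(6, Rational(1, 2)))))))) = Mul(6, Add(75, Add(-2, 7, 49, Add(49, Mul(7, I, Pow(6, Rational(1, 2))))))) = Mul(6, Add(75, Add(103, Mul(7, I, Pow(6, Rational(1, 2)))))) = Mul(6, Add(178, Mul(7, I, Pow(6, Rational(1, 2))))) = Add(1068, Mul(42, I, Pow(6, Rational(1, 2))))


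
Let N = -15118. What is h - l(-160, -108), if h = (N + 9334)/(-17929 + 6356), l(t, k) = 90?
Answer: -1035786/11573 ≈ -89.500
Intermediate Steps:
h = 5784/11573 (h = (-15118 + 9334)/(-17929 + 6356) = -5784/(-11573) = -5784*(-1/11573) = 5784/11573 ≈ 0.49978)
h - l(-160, -108) = 5784/11573 - 1*90 = 5784/11573 - 90 = -1035786/11573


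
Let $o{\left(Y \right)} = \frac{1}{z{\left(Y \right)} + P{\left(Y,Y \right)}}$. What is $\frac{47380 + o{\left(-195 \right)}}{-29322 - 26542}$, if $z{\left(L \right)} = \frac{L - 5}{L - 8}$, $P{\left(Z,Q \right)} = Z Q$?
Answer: $- \frac{365739249703}{431229578600} \approx -0.84813$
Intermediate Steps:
$P{\left(Z,Q \right)} = Q Z$
$z{\left(L \right)} = \frac{-5 + L}{-8 + L}$
$o{\left(Y \right)} = \frac{1}{Y^{2} + \frac{-5 + Y}{-8 + Y}}$ ($o{\left(Y \right)} = \frac{1}{\frac{-5 + Y}{-8 + Y} + Y Y} = \frac{1}{\frac{-5 + Y}{-8 + Y} + Y^{2}} = \frac{1}{Y^{2} + \frac{-5 + Y}{-8 + Y}}$)
$\frac{47380 + o{\left(-195 \right)}}{-29322 - 26542} = \frac{47380 + \frac{-8 - 195}{-5 - 195 + \left(-195\right)^{2} \left(-8 - 195\right)}}{-29322 - 26542} = \frac{47380 + \frac{1}{-5 - 195 + 38025 \left(-203\right)} \left(-203\right)}{-55864} = \left(47380 + \frac{1}{-5 - 195 - 7719075} \left(-203\right)\right) \left(- \frac{1}{55864}\right) = \left(47380 + \frac{1}{-7719275} \left(-203\right)\right) \left(- \frac{1}{55864}\right) = \left(47380 - - \frac{203}{7719275}\right) \left(- \frac{1}{55864}\right) = \left(47380 + \frac{203}{7719275}\right) \left(- \frac{1}{55864}\right) = \frac{365739249703}{7719275} \left(- \frac{1}{55864}\right) = - \frac{365739249703}{431229578600}$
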